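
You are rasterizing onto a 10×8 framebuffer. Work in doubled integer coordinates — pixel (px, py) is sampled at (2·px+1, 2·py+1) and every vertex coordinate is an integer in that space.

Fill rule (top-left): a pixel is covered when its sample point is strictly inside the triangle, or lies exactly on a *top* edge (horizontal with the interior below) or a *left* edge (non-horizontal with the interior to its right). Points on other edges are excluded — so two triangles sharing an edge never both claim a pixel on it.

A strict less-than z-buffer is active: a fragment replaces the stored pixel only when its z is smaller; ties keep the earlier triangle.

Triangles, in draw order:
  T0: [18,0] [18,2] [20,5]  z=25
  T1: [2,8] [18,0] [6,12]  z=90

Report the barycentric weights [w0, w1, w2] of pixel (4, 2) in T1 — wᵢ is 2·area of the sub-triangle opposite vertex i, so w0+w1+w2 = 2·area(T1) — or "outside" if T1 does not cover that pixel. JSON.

T0:
  2·area = 4  (B↔C swapped to make it positive)
  edge (18, 0)→(20, 5): d=(2,5) right/bottom  bias=-1
  edge (20, 5)→(18, 2): d=(-2,-3) top-left  bias=+0
  edge (18, 2)→(18, 0): d=(0,-2) top-left  bias=+0
    (9,1)@(19, 3): e=[1,1,2] → █
    (9,2)@(19, 5): e=[5,-3,2] → ·
  covered (1 px):
    · · · · · · · · · ·
    · · · · · · · · · █
    · · · · · · · · · ·
    · · · · · · · · · ·
    · · · · · · · · · ·
    · · · · · · · · · ·
    · · · · · · · · · ·
    · · · · · · · · · ·
T1:
  2·area = 96
  edge (2, 8)→(18, 0): d=(16,-8) top-left  bias=+0
  edge (18, 0)→(6, 12): d=(-12,12) right/bottom  bias=-1
  edge (6, 12)→(2, 8): d=(-4,-4) top-left  bias=+0
    (8,0)@(17, 1): e=[8,0,88] → ·  [on edge]
    (6,1)@(13, 3): e=[8,24,64] → █
    (7,1)@(15, 3): e=[24,0,72] → ·  [on edge]
    (4,2)@(9, 5): e=[8,48,40] → █
    (5,2)@(11, 5): e=[24,24,48] → █
    (6,2)@(13, 5): e=[40,0,56] → ·  [on edge]
    (0,3)@(1, 7): e=[-24,120,0] → ·  [on edge]
    (2,3)@(5, 7): e=[8,72,16] → █
    (3,3)@(7, 7): e=[24,48,24] → █
    (5,3)@(11, 7): e=[56,0,40] → ·  [on edge]
    (1,4)@(3, 9): e=[24,72,0] → █  [on edge]
    (4,4)@(9, 9): e=[72,0,24] → ·  [on edge]
    (2,5)@(5, 11): e=[72,24,0] → █  [on edge]
    (3,5)@(7, 11): e=[88,0,8] → ·  [on edge]
    (2,6)@(5, 13): e=[104,0,-8] → ·  [on edge]
    (3,6)@(7, 13): e=[120,-24,0] → ·  [on edge]
    (1,7)@(3, 15): e=[120,0,-24] → ·  [on edge]
    (4,7)@(9, 15): e=[168,-72,0] → ·  [on edge]
  covered (10 px):
    · · · · · · · · · ·
    · · · · · · █ · · ·
    · · · · █ █ · · · ·
    · · █ █ █ · · · · ·
    · █ █ █ · · · · · ·
    · · █ · · · · · · ·
    · · · · · · · · · ·
    · · · · · · · · · ·

Answer: [48,40,8]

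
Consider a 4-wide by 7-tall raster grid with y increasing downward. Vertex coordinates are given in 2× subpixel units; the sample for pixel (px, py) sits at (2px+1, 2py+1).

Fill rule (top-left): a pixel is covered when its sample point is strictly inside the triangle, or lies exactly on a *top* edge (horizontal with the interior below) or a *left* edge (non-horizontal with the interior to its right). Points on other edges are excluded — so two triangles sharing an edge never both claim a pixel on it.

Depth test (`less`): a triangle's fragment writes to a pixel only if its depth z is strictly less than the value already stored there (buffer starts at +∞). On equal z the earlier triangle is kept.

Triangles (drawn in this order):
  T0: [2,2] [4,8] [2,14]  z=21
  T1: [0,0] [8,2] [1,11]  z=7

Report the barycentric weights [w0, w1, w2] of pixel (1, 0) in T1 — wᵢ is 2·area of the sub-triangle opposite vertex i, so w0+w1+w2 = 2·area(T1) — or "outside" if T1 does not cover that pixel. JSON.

T0:
  2·area = 24
  edge (2, 2)→(4, 8): d=(2,6) right/bottom  bias=-1
  edge (4, 8)→(2, 14): d=(-2,6) right/bottom  bias=-1
  edge (2, 14)→(2, 2): d=(0,-12) top-left  bias=+0
    (1,2)@(3, 5): e=[0,12,12] → .  [on edge]
    (2,2)@(5, 5): e=[-12,0,36] → .  [on edge]
    (1,3)@(3, 7): e=[4,8,12] → X
    (2,3)@(5, 7): e=[-8,-4,36] → .
    (1,4)@(3, 9): e=[8,4,12] → X
    (2,4)@(5, 9): e=[-4,-8,36] → .
    (1,5)@(3, 11): e=[12,0,12] → .  [on edge]
    (2,5)@(5, 11): e=[0,-12,36] → .  [on edge]
  covered (2 px):
    . . . .
    . . . .
    . . . .
    . X . .
    . X . .
    . . . .
    . . . .
T1:
  2·area = 86
  edge (0, 0)→(8, 2): d=(8,2) right/bottom  bias=-1
  edge (8, 2)→(1, 11): d=(-7,9) right/bottom  bias=-1
  edge (1, 11)→(0, 0): d=(-1,-11) top-left  bias=+0
    (0,0)@(1, 1): e=[6,70,10] → X
    (1,0)@(3, 1): e=[2,52,32] → X
    (2,0)@(5, 1): e=[-2,34,54] → .
    (0,1)@(1, 3): e=[22,56,8] → X
    (2,1)@(5, 3): e=[14,20,52] → X
    (3,1)@(7, 3): e=[10,2,74] → X
    (0,2)@(1, 5): e=[38,42,6] → X
    (3,2)@(7, 5): e=[26,-12,72] → .
    (0,3)@(1, 7): e=[54,28,4] → X
    (2,3)@(5, 7): e=[46,-8,48] → .
    (0,4)@(1, 9): e=[70,14,2] → X
    (1,4)@(3, 9): e=[66,-4,24] → .
    (0,5)@(1, 11): e=[86,0,0] → .  [on edge]
  covered (12 px):
    X X . .
    X X X X
    X X X .
    X X . .
    X . . .
    . . . .
    . . . .

Answer: [52,32,2]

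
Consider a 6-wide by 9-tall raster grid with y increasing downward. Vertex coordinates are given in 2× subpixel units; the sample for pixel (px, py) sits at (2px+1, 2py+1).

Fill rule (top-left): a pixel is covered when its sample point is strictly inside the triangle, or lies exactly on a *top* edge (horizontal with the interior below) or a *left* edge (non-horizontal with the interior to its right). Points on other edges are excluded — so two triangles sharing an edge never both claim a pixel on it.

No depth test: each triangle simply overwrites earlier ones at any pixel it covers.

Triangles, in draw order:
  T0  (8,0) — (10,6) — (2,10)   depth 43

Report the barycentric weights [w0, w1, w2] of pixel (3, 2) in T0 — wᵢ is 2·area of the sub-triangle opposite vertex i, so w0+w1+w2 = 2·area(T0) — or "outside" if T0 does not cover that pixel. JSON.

T0:
  2·area = 56
  edge (8, 0)→(10, 6): d=(2,6) right/bottom  bias=-1
  edge (10, 6)→(2, 10): d=(-8,4) right/bottom  bias=-1
  edge (2, 10)→(8, 0): d=(6,-10) top-left  bias=+0
    (3,1)@(7, 3): e=[12,36,8] → X
    (4,1)@(9, 3): e=[0,28,28] → .  [on edge]
    (2,2)@(5, 5): e=[28,28,0] → X  [on edge]
    (4,2)@(9, 5): e=[4,12,40] → X
    (5,2)@(11, 5): e=[-8,4,60] → .
    (2,3)@(5, 7): e=[32,12,12] → X
    (4,3)@(9, 7): e=[8,-4,52] → .
    (1,4)@(3, 9): e=[48,4,4] → X
    (2,4)@(5, 9): e=[36,-4,24] → .
    (3,4)@(7, 9): e=[24,-12,44] → .
    (5,4)@(11, 9): e=[0,-28,84] → .  [on edge]
    (1,5)@(3, 11): e=[52,-12,16] → .
  covered (7 px):
    . . . . . .
    . . . X . .
    . . X X X .
    . . X X . .
    . X . . . .
    . . . . . .
    . . . . . .
    . . . . . .
    . . . . . .

Answer: [20,20,16]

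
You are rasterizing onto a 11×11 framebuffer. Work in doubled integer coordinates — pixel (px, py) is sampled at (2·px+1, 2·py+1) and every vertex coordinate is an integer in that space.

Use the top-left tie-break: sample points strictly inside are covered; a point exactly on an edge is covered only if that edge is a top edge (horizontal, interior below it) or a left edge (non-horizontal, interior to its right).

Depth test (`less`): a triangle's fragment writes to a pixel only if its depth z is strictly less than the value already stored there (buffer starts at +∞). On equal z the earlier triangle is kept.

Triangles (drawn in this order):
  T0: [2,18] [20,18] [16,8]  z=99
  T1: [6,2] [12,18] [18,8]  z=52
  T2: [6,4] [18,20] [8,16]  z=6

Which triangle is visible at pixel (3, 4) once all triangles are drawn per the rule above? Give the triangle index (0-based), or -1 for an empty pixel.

T0:
  2·area = 180  (B↔C swapped to make it positive)
  edge (2, 18)→(16, 8): d=(14,-10) top-left  bias=+0
  edge (16, 8)→(20, 18): d=(4,10) right/bottom  bias=-1
  edge (20, 18)→(2, 18): d=(-18,0) right/bottom  bias=-1
    (7,4)@(15, 9): e=[4,14,162] → X
    (8,4)@(17, 9): e=[24,-6,162] → .
    (6,5)@(13, 11): e=[12,42,126] → X
    (8,5)@(17, 11): e=[52,2,126] → X
    (9,5)@(19, 11): e=[72,-18,126] → .
    (4,6)@(9, 13): e=[0,90,90] → X  [on edge]
    (5,6)@(11, 13): e=[20,70,90] → X
    (9,6)@(19, 13): e=[100,-10,90] → .
    (3,7)@(7, 15): e=[8,118,54] → X
    (9,7)@(19, 15): e=[128,-2,54] → .
    (2,8)@(5, 17): e=[16,146,18] → X
    (9,8)@(19, 17): e=[156,6,18] → X
  covered (23 px):
    . . . . . . . . . . .
    . . . . . . . . . . .
    . . . . . . . . . . .
    . . . . . . . . . . .
    . . . . . . . X . . .
    . . . . . . X X X . .
    . . . . X X X X X . .
    . . . X X X X X X . .
    . . X X X X X X X X .
    . . . . . . . . . . .
    . . . . . . . . . . .
T1:
  2·area = 156  (B↔C swapped to make it positive)
  edge (6, 2)→(18, 8): d=(12,6) right/bottom  bias=-1
  edge (18, 8)→(12, 18): d=(-6,10) right/bottom  bias=-1
  edge (12, 18)→(6, 2): d=(-6,-16) top-left  bias=+0
    (3,1)@(7, 3): e=[6,140,10] → X
    (4,1)@(9, 3): e=[-6,120,42] → .
    (10,1)@(21, 3): e=[-78,0,234] → .  [on edge]
    (3,2)@(7, 5): e=[30,128,-2] → .
    (4,2)@(9, 5): e=[18,108,30] → X
    (5,2)@(11, 5): e=[6,88,62] → X
    (6,2)@(13, 5): e=[-6,68,94] → .
    (4,3)@(9, 7): e=[42,96,18] → X
    (6,3)@(13, 7): e=[18,56,82] → X
    (7,3)@(15, 7): e=[6,36,114] → X
    (8,3)@(17, 7): e=[-6,16,146] → .
    (4,4)@(9, 9): e=[66,84,6] → X
    (7,6)@(15, 13): e=[78,0,78] → .  [on edge]
  covered (19 px):
    . . . . . . . . . . .
    . . . X . . . . . . .
    . . . . X X . . . . .
    . . . . X X X X . . .
    . . . . X X X X X . .
    . . . . . X X X . . .
    . . . . . X X . . . .
    . . . . . X X . . . .
    . . . . . . . . . . .
    . . . . . . . . . . .
    . . . . . . . . . . .
T2:
  2·area = 112
  edge (6, 4)→(18, 20): d=(12,16) right/bottom  bias=-1
  edge (18, 20)→(8, 16): d=(-10,-4) top-left  bias=+0
  edge (8, 16)→(6, 4): d=(-2,-12) top-left  bias=+0
    (3,3)@(7, 7): e=[20,86,6] → X
    (4,3)@(9, 7): e=[-12,94,30] → .
    (3,4)@(7, 9): e=[44,66,2] → X
    (4,4)@(9, 9): e=[12,74,26] → X
    (5,4)@(11, 9): e=[-20,82,50] → .
    (3,5)@(7, 11): e=[68,46,-2] → .
    (4,5)@(9, 11): e=[36,54,22] → X
    (5,5)@(11, 11): e=[4,62,46] → X
    (6,5)@(13, 11): e=[-28,70,70] → .
    (4,6)@(9, 13): e=[60,34,18] → X
    (6,6)@(13, 13): e=[-4,50,66] → .
    (4,7)@(9, 15): e=[84,14,14] → X
  covered (14 px):
    . . . . . . . . . . .
    . . . . . . . . . . .
    . . . . . . . . . . .
    . . . X . . . . . . .
    . . . X X . . . . . .
    . . . . X X . . . . .
    . . . . X X . . . . .
    . . . . X X X . . . .
    . . . . . X X X . . .
    . . . . . . . . X . .
    . . . . . . . . . . .

Z-buffer (winner per pixel, '.' = empty):
  . . . . . . . . . . .
  . . . 1 . . . . . . .
  . . . . 1 1 . . . . .
  . . . 2 1 1 1 1 . . .
  . . . 2 2 1 1 1 1 . .
  . . . . 2 2 1 1 0 . .
  . . . . 2 2 1 0 0 . .
  . . . 0 2 2 2 0 0 . .
  . . 0 0 0 2 2 2 0 0 .
  . . . . . . . . 2 . .
  . . . . . . . . . . .

Result: 2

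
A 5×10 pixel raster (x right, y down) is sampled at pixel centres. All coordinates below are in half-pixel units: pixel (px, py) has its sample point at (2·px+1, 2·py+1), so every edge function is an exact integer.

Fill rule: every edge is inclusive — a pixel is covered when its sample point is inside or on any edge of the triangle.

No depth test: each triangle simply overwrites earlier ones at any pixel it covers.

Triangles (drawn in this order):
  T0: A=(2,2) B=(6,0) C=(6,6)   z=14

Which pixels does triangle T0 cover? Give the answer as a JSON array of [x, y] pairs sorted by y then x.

T0:
  2·area = 24
  edge (2, 2)→(6, 0): d=(4,-2) inclusive
  edge (6, 0)→(6, 6): d=(0,6) inclusive
  edge (6, 6)→(2, 2): d=(-4,-4) inclusive
    (0,0)@(1, 1): e=[-6,30,0] → ·  [on edge]
    (2,0)@(5, 1): e=[2,6,16] → █
    (3,0)@(7, 1): e=[6,-6,24] → ·
    (1,1)@(3, 3): e=[6,18,0] → █  [on edge]
    (3,1)@(7, 3): e=[14,-6,16] → ·
    (1,2)@(3, 5): e=[14,18,-8] → ·
    (2,2)@(5, 5): e=[18,6,0] → █  [on edge]
    (3,2)@(7, 5): e=[22,-6,8] → ·
    (2,3)@(5, 7): e=[26,6,-8] → ·
    (3,3)@(7, 7): e=[30,-6,0] → ·  [on edge]
    (4,4)@(9, 9): e=[42,-18,0] → ·  [on edge]
  covered (4 px):
    · · █ · ·
    · █ █ · ·
    · · █ · ·
    · · · · ·
    · · · · ·
    · · · · ·
    · · · · ·
    · · · · ·
    · · · · ·
    · · · · ·

Result: [[2,0],[1,1],[2,1],[2,2]]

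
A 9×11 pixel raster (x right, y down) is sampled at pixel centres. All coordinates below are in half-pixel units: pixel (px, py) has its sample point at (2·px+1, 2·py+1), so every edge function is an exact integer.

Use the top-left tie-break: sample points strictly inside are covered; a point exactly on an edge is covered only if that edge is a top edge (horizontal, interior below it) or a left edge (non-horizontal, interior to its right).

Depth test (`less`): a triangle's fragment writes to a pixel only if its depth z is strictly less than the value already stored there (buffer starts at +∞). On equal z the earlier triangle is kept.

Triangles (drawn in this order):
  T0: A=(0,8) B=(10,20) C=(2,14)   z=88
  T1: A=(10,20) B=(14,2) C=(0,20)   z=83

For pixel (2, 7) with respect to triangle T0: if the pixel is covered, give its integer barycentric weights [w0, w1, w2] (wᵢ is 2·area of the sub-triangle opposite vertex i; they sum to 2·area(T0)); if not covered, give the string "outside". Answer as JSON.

T0:
  2·area = 36
  edge (0, 8)→(10, 20): d=(10,12) right/bottom  bias=-1
  edge (10, 20)→(2, 14): d=(-8,-6) top-left  bias=+0
  edge (2, 14)→(0, 8): d=(-2,-6) top-left  bias=+0
    (0,5)@(1, 11): e=[18,18,0] → X  [on edge]
    (1,5)@(3, 11): e=[-6,30,12] → .
    (0,6)@(1, 13): e=[38,2,-4] → .
    (1,6)@(3, 13): e=[14,14,8] → X
    (2,6)@(5, 13): e=[-10,26,20] → .
    (1,7)@(3, 15): e=[34,-2,4] → .
    (2,7)@(5, 15): e=[10,10,16] → X
    (3,7)@(7, 15): e=[-14,22,28] → .
    (1,8)@(3, 17): e=[54,-18,0] → .  [on edge]
    (2,8)@(5, 17): e=[30,-6,12] → .
    (3,8)@(7, 17): e=[6,6,24] → X
    (4,8)@(9, 17): e=[-18,18,36] → .
  covered (5 px):
    . . . . . . . . .
    . . . . . . . . .
    . . . . . . . . .
    . . . . . . . . .
    . . . . . . . . .
    X . . . . . . . .
    . X . . . . . . .
    . . X . . . . . .
    . . . X . . . . .
    . . . . X . . . .
    . . . . . . . . .
T1:
  2·area = 180  (B↔C swapped to make it positive)
  edge (10, 20)→(0, 20): d=(-10,0) right/bottom  bias=-1
  edge (0, 20)→(14, 2): d=(14,-18) top-left  bias=+0
  edge (14, 2)→(10, 20): d=(-4,18) right/bottom  bias=-1
    (6,2)@(13, 5): e=[150,24,6] → X
    (7,2)@(15, 5): e=[150,60,-30] → .
    (5,3)@(11, 7): e=[130,16,34] → X
    (6,3)@(13, 7): e=[130,52,-2] → .
    (4,4)@(9, 9): e=[110,8,62] → X
    (6,4)@(13, 9): e=[110,80,-10] → .
    (3,5)@(7, 11): e=[90,0,90] → X  [on edge]
    (6,5)@(13, 11): e=[90,108,-18] → .
    (3,6)@(7, 13): e=[70,28,82] → X
    (6,6)@(13, 13): e=[70,136,-26] → .
    (2,7)@(5, 15): e=[50,20,110] → X
    (6,7)@(13, 15): e=[50,164,-34] → .
  covered (23 px):
    . . . . . . . . .
    . . . . . . . . .
    . . . . . . X . .
    . . . . . X . . .
    . . . . X X . . .
    . . . X X X . . .
    . . . X X X . . .
    . . X X X X . . .
    . X X X X . . . .
    X X X X X . . . .
    . . . . . . . . .

Result: [10,16,10]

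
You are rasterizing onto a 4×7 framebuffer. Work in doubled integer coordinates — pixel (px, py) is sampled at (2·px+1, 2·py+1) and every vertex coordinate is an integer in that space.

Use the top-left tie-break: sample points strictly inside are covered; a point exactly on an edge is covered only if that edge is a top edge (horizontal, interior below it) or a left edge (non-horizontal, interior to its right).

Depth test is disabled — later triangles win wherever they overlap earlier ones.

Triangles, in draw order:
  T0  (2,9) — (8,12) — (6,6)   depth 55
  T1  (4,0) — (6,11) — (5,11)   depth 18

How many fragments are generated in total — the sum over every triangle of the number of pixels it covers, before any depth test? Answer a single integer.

T0:
  2·area = 30  (B↔C swapped to make it positive)
  edge (2, 9)→(6, 6): d=(4,-3) top-left  bias=+0
  edge (6, 6)→(8, 12): d=(2,6) right/bottom  bias=-1
  edge (8, 12)→(2, 9): d=(-6,-3) top-left  bias=+0
    (2,1)@(5, 3): e=[-15,0,45] → .  [on edge]
    (2,3)@(5, 7): e=[1,8,21] → X
    (3,3)@(7, 7): e=[7,-4,27] → .
    (1,4)@(3, 9): e=[3,24,3] → X
    (3,4)@(7, 9): e=[15,0,15] → .  [on edge]
    (1,5)@(3, 11): e=[11,28,-9] → .
    (2,5)@(5, 11): e=[17,16,-3] → .
    (3,5)@(7, 11): e=[23,4,3] → X
    (3,6)@(7, 13): e=[31,8,-9] → .
  covered (4 px):
    . . . .
    . . . .
    . . . .
    . . X .
    . X X .
    . . . X
    . . . .
T1:
  2·area = 11
  edge (4, 0)→(6, 11): d=(2,11) right/bottom  bias=-1
  edge (6, 11)→(5, 11): d=(-1,0) right/bottom  bias=-1
  edge (5, 11)→(4, 0): d=(-1,-11) top-left  bias=+0
    (2,3)@(5, 7): e=[3,4,4] → X
    (3,3)@(7, 7): e=[-19,4,26] → .
    (2,4)@(5, 9): e=[7,2,2] → X
    (3,4)@(7, 9): e=[-15,2,24] → .
    (0,5)@(1, 11): e=[55,0,-44] → .  [on edge]
    (1,5)@(3, 11): e=[33,0,-22] → .  [on edge]
    (2,5)@(5, 11): e=[11,0,0] → .  [on edge]
    (3,5)@(7, 11): e=[-11,0,22] → .  [on edge]
  covered (2 px):
    . . . .
    . . . .
    . . . .
    . . X .
    . . X .
    . . . .
    . . . .

Final: 6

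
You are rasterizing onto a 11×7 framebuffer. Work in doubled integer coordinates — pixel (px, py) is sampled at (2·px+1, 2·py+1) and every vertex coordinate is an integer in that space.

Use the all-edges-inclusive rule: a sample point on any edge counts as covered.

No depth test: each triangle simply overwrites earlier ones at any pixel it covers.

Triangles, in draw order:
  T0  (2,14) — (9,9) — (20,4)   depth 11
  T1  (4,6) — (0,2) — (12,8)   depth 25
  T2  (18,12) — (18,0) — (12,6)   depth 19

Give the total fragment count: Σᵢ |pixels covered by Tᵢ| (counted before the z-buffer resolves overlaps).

T0:
  2·area = 20
  edge (2, 14)→(9, 9): d=(7,-5) inclusive
  edge (9, 9)→(20, 4): d=(11,-5) inclusive
  edge (20, 4)→(2, 14): d=(-18,10) inclusive
    (4,4)@(9, 9): e=[0,0,20] → X  [on edge]
    (5,4)@(11, 9): e=[10,10,0] → X  [on edge]
    (6,4)@(13, 9): e=[20,20,-20] → .
    (3,5)@(7, 11): e=[4,12,4] → X
    (4,5)@(9, 11): e=[14,22,-16] → .
    (5,5)@(11, 11): e=[24,32,-36] → .
    (3,6)@(7, 13): e=[18,34,-32] → .
  covered (3 px):
    . . . . . . . . . . .
    . . . . . . . . . . .
    . . . . . . . . . . .
    . . . . . . . . . . .
    . . . . X X . . . . .
    . . . X . . . . . . .
    . . . . . . . . . . .
T1:
  2·area = 24
  edge (4, 6)→(0, 2): d=(-4,-4) inclusive
  edge (0, 2)→(12, 8): d=(12,6) inclusive
  edge (12, 8)→(4, 6): d=(-8,-2) inclusive
    (0,1)@(1, 3): e=[0,6,18] → X  [on edge]
    (1,1)@(3, 3): e=[8,-6,22] → .
    (0,2)@(1, 5): e=[-8,30,2] → .
    (1,2)@(3, 5): e=[0,18,6] → X  [on edge]
    (2,2)@(5, 5): e=[8,6,10] → X
    (3,2)@(7, 5): e=[16,-6,14] → .
    (1,3)@(3, 7): e=[-8,42,-10] → .
    (2,3)@(5, 7): e=[0,30,-6] → .  [on edge]
    (4,3)@(9, 7): e=[16,6,2] → X
    (5,3)@(11, 7): e=[24,-6,6] → .
    (3,4)@(7, 9): e=[0,42,-18] → .  [on edge]
    (4,4)@(9, 9): e=[8,30,-14] → .
    (4,5)@(9, 11): e=[0,54,-30] → .  [on edge]
    (5,6)@(11, 13): e=[0,66,-42] → .  [on edge]
  covered (4 px):
    . . . . . . . . . . .
    X . . . . . . . . . .
    . X X . . . . . . . .
    . . . . X . . . . . .
    . . . . . . . . . . .
    . . . . . . . . . . .
    . . . . . . . . . . .
T2:
  2·area = 72  (B↔C swapped to make it positive)
  edge (18, 12)→(12, 6): d=(-6,-6) inclusive
  edge (12, 6)→(18, 0): d=(6,-6) inclusive
  edge (18, 0)→(18, 12): d=(0,12) inclusive
    (3,0)@(7, 1): e=[0,-60,132] → .  [on edge]
    (8,0)@(17, 1): e=[60,0,12] → X  [on edge]
    (9,0)@(19, 1): e=[72,12,-12] → .
    (4,1)@(9, 3): e=[0,-36,108] → .  [on edge]
    (7,1)@(15, 3): e=[36,0,36] → X  [on edge]
    (9,1)@(19, 3): e=[60,24,-12] → .
    (5,2)@(11, 5): e=[0,-12,84] → .  [on edge]
    (6,2)@(13, 5): e=[12,0,60] → X  [on edge]
    (9,2)@(19, 5): e=[48,36,-12] → .
    (5,3)@(11, 7): e=[-12,0,84] → .  [on edge]
    (6,3)@(13, 7): e=[0,12,60] → X  [on edge]
    (9,3)@(19, 7): e=[36,48,-12] → .
    (4,4)@(9, 9): e=[-36,0,108] → .  [on edge]
    (7,4)@(15, 9): e=[0,36,36] → X  [on edge]
    (3,5)@(7, 11): e=[-60,0,132] → .  [on edge]
    (8,5)@(17, 11): e=[0,60,12] → X  [on edge]
    (2,6)@(5, 13): e=[-84,0,156] → .  [on edge]
    (9,6)@(19, 13): e=[0,84,-12] → .  [on edge]
  covered (12 px):
    . . . . . . . . X . .
    . . . . . . . X X . .
    . . . . . . X X X . .
    . . . . . . X X X . .
    . . . . . . . X X . .
    . . . . . . . . X . .
    . . . . . . . . . . .

Final: 19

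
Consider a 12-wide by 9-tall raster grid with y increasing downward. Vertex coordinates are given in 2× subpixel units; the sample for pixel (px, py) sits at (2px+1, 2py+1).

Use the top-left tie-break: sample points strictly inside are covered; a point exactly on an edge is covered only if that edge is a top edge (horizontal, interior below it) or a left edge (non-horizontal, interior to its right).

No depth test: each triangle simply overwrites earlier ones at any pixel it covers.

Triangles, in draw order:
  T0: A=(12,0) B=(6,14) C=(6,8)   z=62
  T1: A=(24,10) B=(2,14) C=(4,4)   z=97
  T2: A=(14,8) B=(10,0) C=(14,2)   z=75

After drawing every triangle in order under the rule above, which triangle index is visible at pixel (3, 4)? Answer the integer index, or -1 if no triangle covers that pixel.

T0:
  2·area = 36
  edge (12, 0)→(6, 14): d=(-6,14) right/bottom  bias=-1
  edge (6, 14)→(6, 8): d=(0,-6) top-left  bias=+0
  edge (6, 8)→(12, 0): d=(6,-8) top-left  bias=+0
    (4,2)@(9, 5): e=[12,18,6] → #
    (5,2)@(11, 5): e=[-16,30,22] → ·
    (3,3)@(7, 7): e=[28,6,2] → #
    (4,3)@(9, 7): e=[0,18,18] → ·  [on edge]
    (3,4)@(7, 9): e=[16,6,14] → #
    (4,4)@(9, 9): e=[-12,18,30] → ·
    (3,5)@(7, 11): e=[4,6,26] → #
    (4,5)@(9, 11): e=[-24,18,42] → ·
    (3,6)@(7, 13): e=[-8,6,38] → ·
  covered (4 px):
    · · · · · · · · · · · ·
    · · · · · · · · · · · ·
    · · · · # · · · · · · ·
    · · · # · · · · · · · ·
    · · · # · · · · · · · ·
    · · · # · · · · · · · ·
    · · · · · · · · · · · ·
    · · · · · · · · · · · ·
    · · · · · · · · · · · ·
T1:
  2·area = 212
  edge (24, 10)→(2, 14): d=(-22,4) right/bottom  bias=-1
  edge (2, 14)→(4, 4): d=(2,-10) top-left  bias=+0
  edge (4, 4)→(24, 10): d=(20,6) right/bottom  bias=-1
    (2,2)@(5, 5): e=[186,12,14] → #
    (3,2)@(7, 5): e=[178,32,2] → #
    (4,2)@(9, 5): e=[170,52,-10] → ·
    (2,3)@(5, 7): e=[142,16,54] → #
    (4,3)@(9, 7): e=[126,56,30] → #
    (5,3)@(11, 7): e=[118,76,18] → #
    (6,3)@(13, 7): e=[110,96,6] → #
    (7,3)@(15, 7): e=[102,116,-6] → ·
    (1,4)@(3, 9): e=[106,0,106] → #  [on edge]
    (7,4)@(15, 9): e=[58,120,34] → #
    (8,4)@(17, 9): e=[50,140,22] → #
    (9,4)@(19, 9): e=[42,160,10] → #
  covered (27 px):
    · · · · · · · · · · · ·
    · · · · · · · · · · · ·
    · · # # · · · · · · · ·
    · · # # # # # · · · · ·
    · # # # # # # # # # · ·
    · # # # # # # # # · · ·
    · # # # · · · · · · · ·
    · · · · · · · · · · · ·
    · · · · · · · · · · · ·
T2:
  2·area = 24
  edge (14, 8)→(10, 0): d=(-4,-8) top-left  bias=+0
  edge (10, 0)→(14, 2): d=(4,2) right/bottom  bias=-1
  edge (14, 2)→(14, 8): d=(0,6) right/bottom  bias=-1
    (5,0)@(11, 1): e=[4,2,18] → #
    (6,0)@(13, 1): e=[20,-2,6] → ·
    (5,1)@(11, 3): e=[-4,10,18] → ·
    (6,1)@(13, 3): e=[12,6,6] → #
    (7,1)@(15, 3): e=[28,2,-6] → ·
    (6,2)@(13, 5): e=[4,14,6] → #
    (7,2)@(15, 5): e=[20,10,-6] → ·
    (6,3)@(13, 7): e=[-4,22,6] → ·
  covered (3 px):
    · · · · · # · · · · · ·
    · · · · · · # · · · · ·
    · · · · · · # · · · · ·
    · · · · · · · · · · · ·
    · · · · · · · · · · · ·
    · · · · · · · · · · · ·
    · · · · · · · · · · · ·
    · · · · · · · · · · · ·
    · · · · · · · · · · · ·

Z-buffer (winner per pixel, '.' = empty):
  . . . . . 2 . . . . . .
  . . . . . . 2 . . . . .
  . . 1 1 0 . 2 . . . . .
  . . 1 1 1 1 1 . . . . .
  . 1 1 1 1 1 1 1 1 1 . .
  . 1 1 1 1 1 1 1 1 . . .
  . 1 1 1 . . . . . . . .
  . . . . . . . . . . . .
  . . . . . . . . . . . .

Final: 1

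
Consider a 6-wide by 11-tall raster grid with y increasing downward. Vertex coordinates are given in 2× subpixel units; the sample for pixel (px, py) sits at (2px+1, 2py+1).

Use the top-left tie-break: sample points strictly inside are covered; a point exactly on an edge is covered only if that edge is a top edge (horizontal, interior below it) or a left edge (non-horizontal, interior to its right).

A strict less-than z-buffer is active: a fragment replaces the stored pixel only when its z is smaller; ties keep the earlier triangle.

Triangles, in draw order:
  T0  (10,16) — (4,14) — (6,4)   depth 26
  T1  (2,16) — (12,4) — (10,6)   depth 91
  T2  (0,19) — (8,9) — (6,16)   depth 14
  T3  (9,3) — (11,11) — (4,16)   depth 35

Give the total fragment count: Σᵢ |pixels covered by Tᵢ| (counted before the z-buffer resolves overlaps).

T0:
  2·area = 64
  edge (10, 16)→(4, 14): d=(-6,-2) top-left  bias=+0
  edge (4, 14)→(6, 4): d=(2,-10) top-left  bias=+0
  edge (6, 4)→(10, 16): d=(4,12) right/bottom  bias=-1
    (2,0)@(5, 1): e=[80,-16,0] → ·  [on edge]
    (3,3)@(7, 7): e=[48,16,0] → ·  [on edge]
    (2,4)@(5, 9): e=[32,0,32] → █  [on edge]
    (3,4)@(7, 9): e=[36,20,8] → █
    (4,4)@(9, 9): e=[40,40,-16] → ·
    (2,5)@(5, 11): e=[20,4,40] → █
    (4,5)@(9, 11): e=[28,44,-8] → ·
    (0,6)@(1, 13): e=[0,-32,96] → ·  [on edge]
    (2,6)@(5, 13): e=[8,8,48] → █
    (4,6)@(9, 13): e=[16,48,0] → ·  [on edge]
    (2,7)@(5, 15): e=[-4,12,56] → ·
    (3,7)@(7, 15): e=[0,32,32] → █  [on edge]
    (1,9)@(3, 19): e=[-32,0,96] → ·  [on edge]
    (5,9)@(11, 19): e=[-16,80,0] → ·  [on edge]
  covered (8 px):
    · · · · · ·
    · · · · · ·
    · · · · · ·
    · · · · · ·
    · · █ █ · ·
    · · █ █ · ·
    · · █ █ · ·
    · · · █ █ ·
    · · · · · ·
    · · · · · ·
    · · · · · ·
T1:
  2·area = 4  (B↔C swapped to make it positive)
  edge (2, 16)→(10, 6): d=(8,-10) top-left  bias=+0
  edge (10, 6)→(12, 4): d=(2,-2) top-left  bias=+0
  edge (12, 4)→(2, 16): d=(-10,12) right/bottom  bias=-1
    (5,2)@(11, 5): e=[2,0,2] → █  [on edge]
    (4,3)@(9, 7): e=[-2,0,6] → ·  [on edge]
    (5,3)@(11, 7): e=[18,4,-18] → ·
    (3,4)@(7, 9): e=[-6,0,10] → ·  [on edge]
    (2,5)@(5, 11): e=[-10,0,14] → ·  [on edge]
    (1,6)@(3, 13): e=[-14,0,18] → ·  [on edge]
    (0,7)@(1, 15): e=[-18,0,22] → ·  [on edge]
  covered (1 px):
    · · · · · ·
    · · · · · ·
    · · · · · █
    · · · · · ·
    · · · · · ·
    · · · · · ·
    · · · · · ·
    · · · · · ·
    · · · · · ·
    · · · · · ·
    · · · · · ·
T2:
  2·area = 36
  edge (0, 19)→(8, 9): d=(8,-10) top-left  bias=+0
  edge (8, 9)→(6, 16): d=(-2,7) right/bottom  bias=-1
  edge (6, 16)→(0, 19): d=(-6,3) right/bottom  bias=-1
    (3,5)@(7, 11): e=[6,3,27] → █
    (4,5)@(9, 11): e=[26,-11,21] → ·
    (2,6)@(5, 13): e=[2,13,21] → █
    (3,6)@(7, 13): e=[22,-1,15] → ·
    (2,7)@(5, 15): e=[18,9,9] → █
    (3,7)@(7, 15): e=[38,-5,3] → ·
    (1,8)@(3, 17): e=[14,19,3] → █
    (2,8)@(5, 17): e=[34,5,-3] → ·
    (1,9)@(3, 19): e=[30,15,-9] → ·
  covered (4 px):
    · · · · · ·
    · · · · · ·
    · · · · · ·
    · · · · · ·
    · · · · · ·
    · · · █ · ·
    · · █ · · ·
    · · █ · · ·
    · █ · · · ·
    · · · · · ·
    · · · · · ·
T3:
  2·area = 66
  edge (9, 3)→(11, 11): d=(2,8) right/bottom  bias=-1
  edge (11, 11)→(4, 16): d=(-7,5) right/bottom  bias=-1
  edge (4, 16)→(9, 3): d=(5,-13) top-left  bias=+0
    (4,1)@(9, 3): e=[0,66,0] → ·  [on edge]
    (4,2)@(9, 5): e=[4,52,10] → █
    (5,2)@(11, 5): e=[-12,42,36] → ·
    (4,3)@(9, 7): e=[8,38,20] → █
    (5,3)@(11, 7): e=[-8,28,46] → ·
    (3,4)@(7, 9): e=[28,34,4] → █
    (5,4)@(11, 9): e=[-4,14,56] → ·
    (3,5)@(7, 11): e=[32,20,14] → █
    (5,5)@(11, 11): e=[0,0,66] → ·  [on edge]
    (3,6)@(7, 13): e=[36,6,24] → █
    (4,6)@(9, 13): e=[20,-4,50] → ·
    (2,7)@(5, 15): e=[56,2,8] → █
  covered (8 px):
    · · · · · ·
    · · · · · ·
    · · · · █ ·
    · · · · █ ·
    · · · █ █ ·
    · · · █ █ ·
    · · · █ · ·
    · · █ · · ·
    · · · · · ·
    · · · · · ·
    · · · · · ·

Final: 21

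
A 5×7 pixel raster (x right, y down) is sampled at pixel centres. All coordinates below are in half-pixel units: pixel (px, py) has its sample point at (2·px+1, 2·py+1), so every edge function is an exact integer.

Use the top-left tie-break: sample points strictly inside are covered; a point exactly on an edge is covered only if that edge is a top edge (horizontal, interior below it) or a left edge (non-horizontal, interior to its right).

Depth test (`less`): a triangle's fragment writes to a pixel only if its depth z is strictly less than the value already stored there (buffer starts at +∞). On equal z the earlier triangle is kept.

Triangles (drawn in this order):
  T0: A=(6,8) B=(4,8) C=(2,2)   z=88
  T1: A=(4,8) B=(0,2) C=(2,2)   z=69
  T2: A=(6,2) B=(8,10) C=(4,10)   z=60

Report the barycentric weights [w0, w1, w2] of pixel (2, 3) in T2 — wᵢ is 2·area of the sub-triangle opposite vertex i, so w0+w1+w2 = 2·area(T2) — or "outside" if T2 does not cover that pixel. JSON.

T0:
  2·area = 12
  edge (6, 8)→(4, 8): d=(-2,0) right/bottom  bias=-1
  edge (4, 8)→(2, 2): d=(-2,-6) top-left  bias=+0
  edge (2, 2)→(6, 8): d=(4,6) right/bottom  bias=-1
    (1,2)@(3, 5): e=[6,0,6] → █  [on edge]
    (2,2)@(5, 5): e=[6,12,-6] → ·
    (1,3)@(3, 7): e=[2,-4,14] → ·
    (2,3)@(5, 7): e=[2,8,2] → █
    (3,3)@(7, 7): e=[2,20,-10] → ·
    (2,4)@(5, 9): e=[-2,4,10] → ·
    (2,5)@(5, 11): e=[-6,0,18] → ·  [on edge]
  covered (2 px):
    · · · · ·
    · · · · ·
    · █ · · ·
    · · █ · ·
    · · · · ·
    · · · · ·
    · · · · ·
T1:
  2·area = 12
  edge (4, 8)→(0, 2): d=(-4,-6) top-left  bias=+0
  edge (0, 2)→(2, 2): d=(2,0) top-left  bias=+0
  edge (2, 2)→(4, 8): d=(2,6) right/bottom  bias=-1
    (0,1)@(1, 3): e=[2,2,8] → █
    (1,1)@(3, 3): e=[14,2,-4] → ·
    (0,2)@(1, 5): e=[-6,6,12] → ·
    (1,2)@(3, 5): e=[6,6,0] → ·  [on edge]
    (2,5)@(5, 11): e=[-6,18,0] → ·  [on edge]
  covered (1 px):
    · · · · ·
    █ · · · ·
    · · · · ·
    · · · · ·
    · · · · ·
    · · · · ·
    · · · · ·
T2:
  2·area = 32
  edge (6, 2)→(8, 10): d=(2,8) right/bottom  bias=-1
  edge (8, 10)→(4, 10): d=(-4,0) right/bottom  bias=-1
  edge (4, 10)→(6, 2): d=(2,-8) top-left  bias=+0
    (2,3)@(5, 7): e=[18,12,2] → █
    (3,3)@(7, 7): e=[2,12,18] → █
    (4,3)@(9, 7): e=[-14,12,34] → ·
    (2,4)@(5, 9): e=[22,4,6] → █
    (4,4)@(9, 9): e=[-10,4,38] → ·
    (2,5)@(5, 11): e=[26,-4,10] → ·
    (3,5)@(7, 11): e=[10,-4,26] → ·
  covered (4 px):
    · · · · ·
    · · · · ·
    · · · · ·
    · · █ █ ·
    · · █ █ ·
    · · · · ·
    · · · · ·

Answer: [12,2,18]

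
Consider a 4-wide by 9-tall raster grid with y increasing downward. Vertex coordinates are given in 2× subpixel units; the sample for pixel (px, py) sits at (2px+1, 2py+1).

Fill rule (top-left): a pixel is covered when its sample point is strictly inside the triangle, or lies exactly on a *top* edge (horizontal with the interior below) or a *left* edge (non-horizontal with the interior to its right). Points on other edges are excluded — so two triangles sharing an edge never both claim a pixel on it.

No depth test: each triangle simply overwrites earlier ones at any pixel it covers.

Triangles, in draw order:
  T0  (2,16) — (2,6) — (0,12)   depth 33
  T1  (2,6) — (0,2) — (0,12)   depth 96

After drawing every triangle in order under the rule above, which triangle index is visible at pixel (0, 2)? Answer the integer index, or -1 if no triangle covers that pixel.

T0:
  2·area = 20  (B↔C swapped to make it positive)
  edge (2, 16)→(0, 12): d=(-2,-4) top-left  bias=+0
  edge (0, 12)→(2, 6): d=(2,-6) top-left  bias=+0
  edge (2, 6)→(2, 16): d=(0,10) right/bottom  bias=-1
    (1,1)@(3, 3): e=[30,0,-10] → ·  [on edge]
    (0,4)@(1, 9): e=[10,0,10] → █  [on edge]
    (1,4)@(3, 9): e=[18,12,-10] → ·
    (0,5)@(1, 11): e=[6,4,10] → █
    (1,5)@(3, 11): e=[14,16,-10] → ·
    (0,6)@(1, 13): e=[2,8,10] → █
    (1,6)@(3, 13): e=[10,20,-10] → ·
    (0,7)@(1, 15): e=[-2,12,10] → ·
  covered (3 px):
    · · · ·
    · · · ·
    · · · ·
    · · · ·
    █ · · ·
    █ · · ·
    █ · · ·
    · · · ·
    · · · ·
T1:
  2·area = 20  (B↔C swapped to make it positive)
  edge (2, 6)→(0, 12): d=(-2,6) right/bottom  bias=-1
  edge (0, 12)→(0, 2): d=(0,-10) top-left  bias=+0
  edge (0, 2)→(2, 6): d=(2,4) right/bottom  bias=-1
    (1,1)@(3, 3): e=[0,30,-10] → ·  [on edge]
    (0,2)@(1, 5): e=[8,10,2] → █
    (1,2)@(3, 5): e=[-4,30,-6] → ·
    (0,3)@(1, 7): e=[4,10,6] → █
    (1,3)@(3, 7): e=[-8,30,-2] → ·
    (0,4)@(1, 9): e=[0,10,10] → ·  [on edge]
  covered (2 px):
    · · · ·
    · · · ·
    █ · · ·
    █ · · ·
    · · · ·
    · · · ·
    · · · ·
    · · · ·
    · · · ·

Z-buffer (winner per pixel, '.' = empty):
  . . . .
  . . . .
  1 . . .
  1 . . .
  0 . . .
  0 . . .
  0 . . .
  . . . .
  . . . .

Answer: 1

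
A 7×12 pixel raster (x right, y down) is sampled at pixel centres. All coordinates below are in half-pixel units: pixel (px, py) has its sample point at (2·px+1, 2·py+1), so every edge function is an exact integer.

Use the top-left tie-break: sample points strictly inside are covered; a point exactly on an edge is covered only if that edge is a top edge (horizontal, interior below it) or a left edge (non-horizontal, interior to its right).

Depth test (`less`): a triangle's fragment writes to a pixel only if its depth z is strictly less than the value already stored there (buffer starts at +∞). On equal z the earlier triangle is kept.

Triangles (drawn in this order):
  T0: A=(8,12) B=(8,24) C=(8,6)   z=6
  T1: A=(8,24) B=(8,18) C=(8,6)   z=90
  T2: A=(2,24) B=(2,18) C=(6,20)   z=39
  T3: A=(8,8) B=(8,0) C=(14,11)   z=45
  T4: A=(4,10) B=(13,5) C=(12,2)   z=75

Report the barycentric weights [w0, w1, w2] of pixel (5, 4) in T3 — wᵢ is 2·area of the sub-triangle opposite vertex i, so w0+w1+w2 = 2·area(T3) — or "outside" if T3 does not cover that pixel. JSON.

T0:
  degenerate (2·area = 0) — covers nothing
T1:
  degenerate (2·area = 0) — covers nothing
T2:
  2·area = 24
  edge (2, 24)→(2, 18): d=(0,-6) top-left  bias=+0
  edge (2, 18)→(6, 20): d=(4,2) right/bottom  bias=-1
  edge (6, 20)→(2, 24): d=(-4,4) right/bottom  bias=-1
    (6,6)@(13, 13): e=[66,-42,0] → ·  [on edge]
    (5,7)@(11, 15): e=[54,-30,0] → ·  [on edge]
    (4,8)@(9, 17): e=[42,-18,0] → ·  [on edge]
    (1,9)@(3, 19): e=[6,2,16] → █
    (2,9)@(5, 19): e=[18,-2,8] → ·
    (3,9)@(7, 19): e=[30,-6,0] → ·  [on edge]
    (1,10)@(3, 21): e=[6,10,8] → █
    (2,10)@(5, 21): e=[18,6,0] → ·  [on edge]
    (1,11)@(3, 23): e=[6,18,0] → ·  [on edge]
  covered (2 px):
    · · · · · · ·
    · · · · · · ·
    · · · · · · ·
    · · · · · · ·
    · · · · · · ·
    · · · · · · ·
    · · · · · · ·
    · · · · · · ·
    · · · · · · ·
    · █ · · · · ·
    · █ · · · · ·
    · · · · · · ·
T3:
  2·area = 48
  edge (8, 8)→(8, 0): d=(0,-8) top-left  bias=+0
  edge (8, 0)→(14, 11): d=(6,11) right/bottom  bias=-1
  edge (14, 11)→(8, 8): d=(-6,-3) top-left  bias=+0
    (4,1)@(9, 3): e=[8,7,33] → █
    (5,1)@(11, 3): e=[24,-15,39] → ·
    (4,2)@(9, 5): e=[8,19,21] → █
    (5,2)@(11, 5): e=[24,-3,27] → ·
    (4,3)@(9, 7): e=[8,31,9] → █
    (5,3)@(11, 7): e=[24,9,15] → █
    (6,3)@(13, 7): e=[40,-13,21] → ·
    (4,4)@(9, 9): e=[8,43,-3] → ·
    (5,4)@(11, 9): e=[24,21,3] → █
    (6,4)@(13, 9): e=[40,-1,9] → ·
    (5,5)@(11, 11): e=[24,33,-9] → ·
  covered (5 px):
    · · · · · · ·
    · · · · █ · ·
    · · · · █ · ·
    · · · · █ █ ·
    · · · · · █ ·
    · · · · · · ·
    · · · · · · ·
    · · · · · · ·
    · · · · · · ·
    · · · · · · ·
    · · · · · · ·
    · · · · · · ·
T4:
  2·area = 32  (B↔C swapped to make it positive)
  edge (4, 10)→(12, 2): d=(8,-8) top-left  bias=+0
  edge (12, 2)→(13, 5): d=(1,3) right/bottom  bias=-1
  edge (13, 5)→(4, 10): d=(-9,5) right/bottom  bias=-1
    (6,0)@(13, 1): e=[0,-4,36] → ·  [on edge]
    (5,1)@(11, 3): e=[0,4,28] → █  [on edge]
    (6,1)@(13, 3): e=[16,-2,18] → ·
    (4,2)@(9, 5): e=[0,12,20] → █  [on edge]
    (6,2)@(13, 5): e=[32,0,0] → ·  [on edge]
    (3,3)@(7, 7): e=[0,20,12] → █  [on edge]
    (5,3)@(11, 7): e=[32,8,-8] → ·
    (2,4)@(5, 9): e=[0,28,4] → █  [on edge]
    (3,4)@(7, 9): e=[16,22,-6] → ·
    (4,4)@(9, 9): e=[32,16,-16] → ·
    (1,5)@(3, 11): e=[0,36,-4] → ·  [on edge]
    (2,5)@(5, 11): e=[16,30,-14] → ·
    (0,6)@(1, 13): e=[0,44,-12] → ·  [on edge]
  covered (6 px):
    · · · · · · ·
    · · · · · █ ·
    · · · · █ █ ·
    · · · █ █ · ·
    · · █ · · · ·
    · · · · · · ·
    · · · · · · ·
    · · · · · · ·
    · · · · · · ·
    · · · · · · ·
    · · · · · · ·
    · · · · · · ·

Answer: [21,3,24]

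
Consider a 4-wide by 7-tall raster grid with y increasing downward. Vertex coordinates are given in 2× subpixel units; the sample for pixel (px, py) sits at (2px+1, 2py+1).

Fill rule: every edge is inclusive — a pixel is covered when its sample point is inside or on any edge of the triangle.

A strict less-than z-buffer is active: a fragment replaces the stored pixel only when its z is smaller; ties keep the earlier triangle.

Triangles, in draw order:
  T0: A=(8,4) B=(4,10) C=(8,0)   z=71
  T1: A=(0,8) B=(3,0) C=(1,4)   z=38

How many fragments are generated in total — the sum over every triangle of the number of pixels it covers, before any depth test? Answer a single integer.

T0:
  2·area = 16
  edge (8, 4)→(4, 10): d=(-4,6) inclusive
  edge (4, 10)→(8, 0): d=(4,-10) inclusive
  edge (8, 0)→(8, 4): d=(0,4) inclusive
    (3,1)@(7, 3): e=[10,2,4] → X
    (3,2)@(7, 5): e=[2,10,4] → X
    (3,3)@(7, 7): e=[-6,18,4] → .
  covered (2 px):
    . . . .
    . . . X
    . . . X
    . . . .
    . . . .
    . . . .
    . . . .
T1:
  2·area = 4  (B↔C swapped to make it positive)
  edge (0, 8)→(1, 4): d=(1,-4) inclusive
  edge (1, 4)→(3, 0): d=(2,-4) inclusive
  edge (3, 0)→(0, 8): d=(-3,8) inclusive
    (0,2)@(1, 5): e=[1,2,1] → X
    (1,2)@(3, 5): e=[9,10,-15] → .
    (0,3)@(1, 7): e=[3,6,-5] → .
  covered (1 px):
    . . . .
    . . . .
    X . . .
    . . . .
    . . . .
    . . . .
    . . . .

Answer: 3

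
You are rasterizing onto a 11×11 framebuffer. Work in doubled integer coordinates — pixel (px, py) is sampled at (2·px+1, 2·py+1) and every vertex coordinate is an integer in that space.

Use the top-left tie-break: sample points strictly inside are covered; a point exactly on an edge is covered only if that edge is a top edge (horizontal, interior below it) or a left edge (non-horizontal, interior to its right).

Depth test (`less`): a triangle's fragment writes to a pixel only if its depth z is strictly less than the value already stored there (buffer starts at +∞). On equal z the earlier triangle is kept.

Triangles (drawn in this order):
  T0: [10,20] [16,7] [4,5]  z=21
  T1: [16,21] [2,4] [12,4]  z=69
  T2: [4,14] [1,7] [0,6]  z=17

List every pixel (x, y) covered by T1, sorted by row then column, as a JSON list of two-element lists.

T0:
  2·area = 168  (B↔C swapped to make it positive)
  edge (10, 20)→(4, 5): d=(-6,-15) top-left  bias=+0
  edge (4, 5)→(16, 7): d=(12,2) right/bottom  bias=-1
  edge (16, 7)→(10, 20): d=(-6,13) right/bottom  bias=-1
    (2,3)@(5, 7): e=[3,22,143] → #
    (3,3)@(7, 7): e=[33,18,117] → #
    (4,3)@(9, 7): e=[63,14,91] → #
    (5,3)@(11, 7): e=[93,10,65] → #
    (6,3)@(13, 7): e=[123,6,39] → #
    (7,3)@(15, 7): e=[153,2,13] → #
    (8,3)@(17, 7): e=[183,-2,-13] → ·
    (2,4)@(5, 9): e=[-9,46,131] → ·
    (3,4)@(7, 9): e=[21,42,105] → #
    (8,4)@(17, 9): e=[171,22,-25] → ·
    (3,5)@(7, 11): e=[9,66,93] → #
    (7,5)@(15, 11): e=[129,50,-11] → ·
  covered (22 px):
    · · · · · · · · · · ·
    · · · · · · · · · · ·
    · · · · · · · · · · ·
    · · # # # # # # · · ·
    · · · # # # # # · · ·
    · · · # # # # · · · ·
    · · · · # # # · · · ·
    · · · · # # · · · · ·
    · · · · # # · · · · ·
    · · · · · · · · · · ·
    · · · · · · · · · · ·
T1:
  2·area = 170
  edge (16, 21)→(2, 4): d=(-14,-17) top-left  bias=+0
  edge (2, 4)→(12, 4): d=(10,0) top-left  bias=+0
  edge (12, 4)→(16, 21): d=(4,17) right/bottom  bias=-1
    (1,2)@(3, 5): e=[3,10,157] → #
    (2,2)@(5, 5): e=[37,10,123] → #
    (3,2)@(7, 5): e=[71,10,89] → #
    (4,2)@(9, 5): e=[105,10,55] → #
    (5,2)@(11, 5): e=[139,10,21] → #
    (6,2)@(13, 5): e=[173,10,-13] → ·
    (1,3)@(3, 7): e=[-25,30,165] → ·
    (2,3)@(5, 7): e=[9,30,131] → #
    (6,3)@(13, 7): e=[145,30,-5] → ·
    (2,4)@(5, 9): e=[-19,50,139] → ·
    (3,4)@(7, 9): e=[15,50,105] → #
    (6,4)@(13, 9): e=[117,50,3] → #
  covered (22 px):
    · · · · · · · · · · ·
    · · · · · · · · · · ·
    · # # # # # · · · · ·
    · · # # # # · · · · ·
    · · · # # # # · · · ·
    · · · · # # # · · · ·
    · · · · · # # · · · ·
    · · · · · · # · · · ·
    · · · · · · # # · · ·
    · · · · · · · # · · ·
    · · · · · · · · · · ·
T2:
  2·area = 4  (B↔C swapped to make it positive)
  edge (4, 14)→(0, 6): d=(-4,-8) top-left  bias=+0
  edge (0, 6)→(1, 7): d=(1,1) right/bottom  bias=-1
  edge (1, 7)→(4, 14): d=(3,7) right/bottom  bias=-1
    (0,3)@(1, 7): e=[4,0,0] → ·  [on edge]
    (1,4)@(3, 9): e=[12,0,-8] → ·  [on edge]
    (2,5)@(5, 11): e=[20,0,-16] → ·  [on edge]
    (3,6)@(7, 13): e=[28,0,-24] → ·  [on edge]
    (4,7)@(9, 15): e=[36,0,-32] → ·  [on edge]
    (5,8)@(11, 17): e=[44,0,-40] → ·  [on edge]
    (6,9)@(13, 19): e=[52,0,-48] → ·  [on edge]
    (3,10)@(7, 21): e=[-4,8,0] → ·  [on edge]
    (7,10)@(15, 21): e=[60,0,-56] → ·  [on edge]
  covered (0 px):
    · · · · · · · · · · ·
    · · · · · · · · · · ·
    · · · · · · · · · · ·
    · · · · · · · · · · ·
    · · · · · · · · · · ·
    · · · · · · · · · · ·
    · · · · · · · · · · ·
    · · · · · · · · · · ·
    · · · · · · · · · · ·
    · · · · · · · · · · ·
    · · · · · · · · · · ·

Final: [[1,2],[2,2],[3,2],[4,2],[5,2],[2,3],[3,3],[4,3],[5,3],[3,4],[4,4],[5,4],[6,4],[4,5],[5,5],[6,5],[5,6],[6,6],[6,7],[6,8],[7,8],[7,9]]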